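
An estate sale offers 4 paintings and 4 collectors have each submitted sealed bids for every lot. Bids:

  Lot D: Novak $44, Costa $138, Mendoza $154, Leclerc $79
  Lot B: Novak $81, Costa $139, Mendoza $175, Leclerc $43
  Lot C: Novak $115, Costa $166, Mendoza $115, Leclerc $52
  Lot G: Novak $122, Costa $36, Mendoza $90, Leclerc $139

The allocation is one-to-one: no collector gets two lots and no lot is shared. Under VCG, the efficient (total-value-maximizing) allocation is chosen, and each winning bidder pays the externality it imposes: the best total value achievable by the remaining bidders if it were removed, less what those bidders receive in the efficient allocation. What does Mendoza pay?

Mendoza pays $1.

Efficient allocation: Novak→Lot C ($115), Costa→Lot D ($138), Mendoza→Lot B ($175), Leclerc→Lot G ($139); total welfare W = $567.
Mendoza receives Lot B at value $175, so the others get W − 175 = $392.
Without Mendoza: best allocation of the remaining 3 bidders over all 4 lots is Novak→Lot C ($115), Costa→Lot B ($139), Leclerc→Lot G ($139), total $393.
VCG payment = (others' best without Mendoza) − (others' welfare with Mendoza) = 393 − 392 = $1.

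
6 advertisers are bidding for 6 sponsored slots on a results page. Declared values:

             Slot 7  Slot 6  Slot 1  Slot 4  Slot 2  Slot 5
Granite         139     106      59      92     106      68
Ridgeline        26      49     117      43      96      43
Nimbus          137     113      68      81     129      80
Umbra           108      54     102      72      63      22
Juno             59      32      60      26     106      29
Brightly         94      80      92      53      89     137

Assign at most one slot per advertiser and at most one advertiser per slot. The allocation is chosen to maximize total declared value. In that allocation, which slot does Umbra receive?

Umbra receives Slot 4.

Optimal: Granite→Slot 7 ($139), Ridgeline→Slot 1 ($117), Nimbus→Slot 6 ($113), Umbra→Slot 4 ($72), Juno→Slot 2 ($106), Brightly→Slot 5 ($137) — total 139+117+113+72+106+137 = $684.
Max-entry greedy (repeatedly take the single best remaining cell) gives $626, worse by 58.
Next-best assignment: Granite→Slot 6, Ridgeline→Slot 1, Nimbus→Slot 7, Umbra→Slot 4, Juno→Slot 2, Brightly→Slot 5 = $675.
Swapping Nimbus↔Ridgeline (Nimbus→Slot 1 $68, Ridgeline→Slot 6 $49) loses 113.
Every other assignment is strictly worse.
Umbra's own top slot is Slot 7 ($108), but forcing Umbra→Slot 7 and reassigning the rest optimally gives only $673 — worse by 11.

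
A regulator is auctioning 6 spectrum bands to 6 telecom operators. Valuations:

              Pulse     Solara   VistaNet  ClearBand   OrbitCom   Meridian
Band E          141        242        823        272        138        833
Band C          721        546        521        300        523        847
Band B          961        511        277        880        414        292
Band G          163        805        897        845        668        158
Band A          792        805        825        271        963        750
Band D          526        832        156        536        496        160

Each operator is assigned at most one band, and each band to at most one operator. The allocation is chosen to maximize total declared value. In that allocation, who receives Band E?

VistaNet receives Band E.

Treat this as an assignment problem: match each operator to one band.
Optimal: Pulse→Band B ($961M), Solara→Band D ($832M), VistaNet→Band E ($823M), ClearBand→Band G ($845M), OrbitCom→Band A ($963M), Meridian→Band C ($847M) — total 961+832+823+845+963+847 = $5271M.
Max-entry greedy (repeatedly take the single best remaining cell) gives $4772M, worse by 499.
Next-best assignment: Pulse→Band C, Solara→Band D, VistaNet→Band G, ClearBand→Band B, OrbitCom→Band A, Meridian→Band E = $5126M.
Swapping Solara↔Pulse (Solara→Band B $511M, Pulse→Band D $526M) loses 756.
No other one-to-one assignment exceeds $5271M.
VistaNet's own top band is Band G ($897M), but forcing VistaNet→Band G and reassigning the rest optimally gives only $5126M — worse by 145.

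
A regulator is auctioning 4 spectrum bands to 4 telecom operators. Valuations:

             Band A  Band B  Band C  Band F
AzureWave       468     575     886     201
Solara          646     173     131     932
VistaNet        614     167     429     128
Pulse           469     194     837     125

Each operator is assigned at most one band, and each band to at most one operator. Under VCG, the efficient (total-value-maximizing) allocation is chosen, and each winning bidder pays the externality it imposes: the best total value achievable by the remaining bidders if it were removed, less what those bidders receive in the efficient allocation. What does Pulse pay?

Pulse pays $311M.

Efficient allocation: AzureWave→Band B ($575M), Solara→Band F ($932M), VistaNet→Band A ($614M), Pulse→Band C ($837M); total welfare W = $2958M.
Pulse receives Band C at value $837M, so the others get W − 837 = $2121M.
Without Pulse: best allocation of the remaining 3 bidders over all 4 bands is AzureWave→Band C ($886M), Solara→Band F ($932M), VistaNet→Band A ($614M), total $2432M.
VCG payment = (others' best without Pulse) − (others' welfare with Pulse) = 2432 − 2121 = $311M.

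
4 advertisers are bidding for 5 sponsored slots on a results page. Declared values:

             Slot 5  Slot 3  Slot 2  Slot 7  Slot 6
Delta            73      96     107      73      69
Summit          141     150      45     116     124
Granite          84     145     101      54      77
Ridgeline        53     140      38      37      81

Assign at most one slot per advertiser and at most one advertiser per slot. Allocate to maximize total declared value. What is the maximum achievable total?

Optimal: Delta→Slot 2 ($107), Summit→Slot 5 ($141), Granite→Slot 3 ($145), Ridgeline→Slot 6 ($81) — total 107+141+145+81 = $474.
Max-entry greedy (repeatedly take the single best remaining cell) gives $422, worse by 52.
Swapping Ridgeline↔Granite (Ridgeline→Slot 3 $140, Granite→Slot 6 $77) loses 9.
Checked against all permutations: $474 is optimal.

Maximum total: $474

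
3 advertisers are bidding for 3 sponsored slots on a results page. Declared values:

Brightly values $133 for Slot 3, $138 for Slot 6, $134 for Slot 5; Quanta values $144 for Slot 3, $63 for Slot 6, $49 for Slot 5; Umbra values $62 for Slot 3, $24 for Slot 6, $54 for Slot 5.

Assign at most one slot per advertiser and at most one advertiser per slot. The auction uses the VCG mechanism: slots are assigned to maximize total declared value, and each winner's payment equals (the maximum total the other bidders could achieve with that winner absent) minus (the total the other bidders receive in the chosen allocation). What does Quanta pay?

Efficient allocation: Brightly→Slot 6 ($138), Quanta→Slot 3 ($144), Umbra→Slot 5 ($54); total welfare W = $336.
Quanta receives Slot 3 at value $144, so the others get W − 144 = $192.
Without Quanta: best allocation of the remaining 2 bidders over all 3 slots is Brightly→Slot 6 ($138), Umbra→Slot 3 ($62), total $200.
VCG payment = (others' best without Quanta) − (others' welfare with Quanta) = 200 − 192 = $8.

Quanta pays $8.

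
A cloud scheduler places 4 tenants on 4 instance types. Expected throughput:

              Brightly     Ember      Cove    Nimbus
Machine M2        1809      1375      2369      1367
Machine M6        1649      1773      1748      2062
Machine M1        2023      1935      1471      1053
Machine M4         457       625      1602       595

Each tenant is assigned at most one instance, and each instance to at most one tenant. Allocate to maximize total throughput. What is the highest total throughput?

Optimal: Brightly→Machine M2 (1809 ops/s), Ember→Machine M1 (1935 ops/s), Cove→Machine M4 (1602 ops/s), Nimbus→Machine M6 (2062 ops/s) — total 1809+1935+1602+2062 = 7408 ops/s.
Row-greedy (each tenant in turn takes its best remaining instance) gives 6760 ops/s, worse by 648.

Maximum total: 7408 ops/s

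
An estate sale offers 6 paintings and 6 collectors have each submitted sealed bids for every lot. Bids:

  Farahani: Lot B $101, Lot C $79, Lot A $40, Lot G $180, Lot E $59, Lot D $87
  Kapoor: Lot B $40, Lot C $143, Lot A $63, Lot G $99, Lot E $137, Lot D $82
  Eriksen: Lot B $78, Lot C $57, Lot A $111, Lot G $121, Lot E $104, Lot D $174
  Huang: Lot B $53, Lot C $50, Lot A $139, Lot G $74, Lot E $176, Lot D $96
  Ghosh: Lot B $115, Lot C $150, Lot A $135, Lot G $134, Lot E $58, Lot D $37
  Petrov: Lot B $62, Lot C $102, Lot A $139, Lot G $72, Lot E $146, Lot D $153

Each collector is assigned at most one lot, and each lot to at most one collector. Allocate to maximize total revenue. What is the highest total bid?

Optimal: Farahani→Lot G ($180), Kapoor→Lot C ($143), Eriksen→Lot D ($174), Huang→Lot E ($176), Ghosh→Lot B ($115), Petrov→Lot A ($139) — total 180+143+174+176+115+139 = $927.
Max-entry greedy (repeatedly take the single best remaining cell) gives $859, worse by 68.
Next-best assignment: Farahani→Lot G, Kapoor→Lot C, Eriksen→Lot D, Huang→Lot A, Ghosh→Lot B, Petrov→Lot E = $897.
Swapping Ghosh↔Huang (Ghosh→Lot E $58, Huang→Lot B $53) loses 180.

Max total: $927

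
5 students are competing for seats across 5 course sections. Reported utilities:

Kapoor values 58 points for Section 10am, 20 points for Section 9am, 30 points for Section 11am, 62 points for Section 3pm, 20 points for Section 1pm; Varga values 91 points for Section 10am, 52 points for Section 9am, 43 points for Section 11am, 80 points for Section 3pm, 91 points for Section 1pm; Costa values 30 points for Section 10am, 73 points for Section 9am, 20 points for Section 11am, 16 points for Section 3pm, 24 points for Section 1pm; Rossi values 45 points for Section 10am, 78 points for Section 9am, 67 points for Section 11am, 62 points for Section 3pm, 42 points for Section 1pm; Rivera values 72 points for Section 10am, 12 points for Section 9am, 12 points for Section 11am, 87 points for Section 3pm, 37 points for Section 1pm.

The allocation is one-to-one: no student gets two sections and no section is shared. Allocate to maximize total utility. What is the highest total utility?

Maximum total: 376 points

Treat this as an assignment problem: match each student to one section.
Optimal: Kapoor→Section 10am (58 points), Varga→Section 1pm (91 points), Costa→Section 9am (73 points), Rossi→Section 11am (67 points), Rivera→Section 3pm (87 points) — total 58+91+73+67+87 = 376 points.
Max-entry greedy (repeatedly take the single best remaining cell) gives 310 points, worse by 66.
Next-best assignment: Kapoor→Section 3pm, Varga→Section 1pm, Costa→Section 9am, Rossi→Section 11am, Rivera→Section 10am = 365 points.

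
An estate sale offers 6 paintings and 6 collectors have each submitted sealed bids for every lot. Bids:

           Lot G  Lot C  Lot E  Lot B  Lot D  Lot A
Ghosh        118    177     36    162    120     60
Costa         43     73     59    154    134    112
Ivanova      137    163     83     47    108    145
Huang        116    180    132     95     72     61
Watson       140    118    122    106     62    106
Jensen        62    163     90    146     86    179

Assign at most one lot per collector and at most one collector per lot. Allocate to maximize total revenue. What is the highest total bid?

Optimal: Ghosh→Lot B ($162), Costa→Lot D ($134), Ivanova→Lot G ($137), Huang→Lot C ($180), Watson→Lot E ($122), Jensen→Lot A ($179) — total 162+134+137+180+122+179 = $914.
Max-entry greedy (repeatedly take the single best remaining cell) gives $878, worse by 36.
Next-best assignment: Ghosh→Lot B, Costa→Lot D, Ivanova→Lot C, Huang→Lot E, Watson→Lot G, Jensen→Lot A = $910.
Swapping Costa↔Ivanova (Costa→Lot G $43, Ivanova→Lot D $108) loses 120.
Checked against all permutations: $914 is optimal.

Max total: $914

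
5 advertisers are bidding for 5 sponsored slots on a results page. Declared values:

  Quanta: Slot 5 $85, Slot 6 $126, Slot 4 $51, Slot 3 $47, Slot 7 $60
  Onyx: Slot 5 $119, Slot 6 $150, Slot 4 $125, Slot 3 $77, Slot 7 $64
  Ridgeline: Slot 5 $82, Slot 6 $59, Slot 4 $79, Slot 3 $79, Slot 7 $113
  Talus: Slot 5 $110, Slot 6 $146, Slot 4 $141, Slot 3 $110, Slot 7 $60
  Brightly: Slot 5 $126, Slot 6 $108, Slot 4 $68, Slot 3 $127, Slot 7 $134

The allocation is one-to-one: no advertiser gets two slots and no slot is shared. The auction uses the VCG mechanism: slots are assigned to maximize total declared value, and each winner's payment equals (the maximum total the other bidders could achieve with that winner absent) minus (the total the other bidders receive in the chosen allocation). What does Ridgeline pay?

Efficient allocation: Quanta→Slot 6 ($126), Onyx→Slot 5 ($119), Ridgeline→Slot 7 ($113), Talus→Slot 4 ($141), Brightly→Slot 3 ($127); total welfare W = $626.
Ridgeline receives Slot 7 at value $113, so the others get W − 113 = $513.
Without Ridgeline: best allocation of the remaining 4 bidders over all 5 slots is Quanta→Slot 6 ($126), Onyx→Slot 5 ($119), Talus→Slot 4 ($141), Brightly→Slot 7 ($134), total $520.
VCG payment = (others' best without Ridgeline) − (others' welfare with Ridgeline) = 520 − 513 = $7.

Ridgeline pays $7.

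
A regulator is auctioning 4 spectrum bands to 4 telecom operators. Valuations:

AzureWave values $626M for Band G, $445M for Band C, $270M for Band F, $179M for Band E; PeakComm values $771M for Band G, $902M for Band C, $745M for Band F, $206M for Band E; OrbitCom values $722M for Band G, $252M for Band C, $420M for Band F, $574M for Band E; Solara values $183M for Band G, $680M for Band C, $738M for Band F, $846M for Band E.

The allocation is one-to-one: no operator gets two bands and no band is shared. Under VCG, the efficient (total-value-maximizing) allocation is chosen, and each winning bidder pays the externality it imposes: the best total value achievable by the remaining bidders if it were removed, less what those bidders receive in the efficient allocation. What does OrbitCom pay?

Efficient allocation: AzureWave→Band G ($626M), PeakComm→Band C ($902M), OrbitCom→Band E ($574M), Solara→Band F ($738M); total welfare W = $2840M.
OrbitCom receives Band E at value $574M, so the others get W − 574 = $2266M.
Without OrbitCom: best allocation of the remaining 3 bidders over all 4 bands is AzureWave→Band G ($626M), PeakComm→Band C ($902M), Solara→Band E ($846M), total $2374M.
VCG payment = (others' best without OrbitCom) − (others' welfare with OrbitCom) = 2374 − 2266 = $108M.

OrbitCom pays $108M.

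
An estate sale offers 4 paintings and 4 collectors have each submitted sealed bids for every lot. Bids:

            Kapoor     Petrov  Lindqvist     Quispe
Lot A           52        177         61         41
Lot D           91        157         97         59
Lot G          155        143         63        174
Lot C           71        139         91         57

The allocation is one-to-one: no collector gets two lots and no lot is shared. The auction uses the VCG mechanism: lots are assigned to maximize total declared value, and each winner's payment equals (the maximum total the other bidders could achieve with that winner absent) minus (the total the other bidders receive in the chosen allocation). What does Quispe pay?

Quispe pays $70.

Efficient allocation: Kapoor→Lot D ($91), Petrov→Lot A ($177), Lindqvist→Lot C ($91), Quispe→Lot G ($174); total welfare W = $533.
Quispe receives Lot G at value $174, so the others get W − 174 = $359.
Without Quispe: best allocation of the remaining 3 bidders over all 4 lots is Kapoor→Lot G ($155), Petrov→Lot A ($177), Lindqvist→Lot D ($97), total $429.
VCG payment = (others' best without Quispe) − (others' welfare with Quispe) = 429 − 359 = $70.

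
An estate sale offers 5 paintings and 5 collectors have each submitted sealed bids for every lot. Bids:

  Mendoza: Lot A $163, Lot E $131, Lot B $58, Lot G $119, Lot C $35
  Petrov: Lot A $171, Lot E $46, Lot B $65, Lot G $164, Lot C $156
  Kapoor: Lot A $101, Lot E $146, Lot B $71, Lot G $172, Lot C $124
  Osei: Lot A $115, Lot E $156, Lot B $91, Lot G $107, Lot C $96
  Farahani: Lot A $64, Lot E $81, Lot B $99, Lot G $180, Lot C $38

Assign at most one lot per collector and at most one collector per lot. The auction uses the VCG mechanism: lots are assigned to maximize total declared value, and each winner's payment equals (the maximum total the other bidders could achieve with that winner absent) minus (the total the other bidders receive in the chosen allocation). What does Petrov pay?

Petrov pays $33.

Efficient allocation: Mendoza→Lot A ($163), Petrov→Lot C ($156), Kapoor→Lot G ($172), Osei→Lot E ($156), Farahani→Lot B ($99); total welfare W = $746.
Petrov receives Lot C at value $156, so the others get W − 156 = $590.
Without Petrov: best allocation of the remaining 4 bidders over all 5 lots is Mendoza→Lot A ($163), Kapoor→Lot C ($124), Osei→Lot E ($156), Farahani→Lot G ($180), total $623.
VCG payment = (others' best without Petrov) − (others' welfare with Petrov) = 623 − 590 = $33.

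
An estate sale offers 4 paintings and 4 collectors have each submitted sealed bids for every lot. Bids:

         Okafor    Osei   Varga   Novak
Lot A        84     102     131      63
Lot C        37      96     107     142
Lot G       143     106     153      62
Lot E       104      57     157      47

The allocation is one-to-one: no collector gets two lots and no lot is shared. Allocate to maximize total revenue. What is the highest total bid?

Maximum total: $544

Treat this as an assignment problem: match each collector to one lot.
Optimal: Okafor→Lot G ($143), Osei→Lot A ($102), Varga→Lot E ($157), Novak→Lot C ($142) — total 143+102+157+142 = $544.
Column-greedy (each lot in turn goes to its best remaining collector) gives $473, worse by 71.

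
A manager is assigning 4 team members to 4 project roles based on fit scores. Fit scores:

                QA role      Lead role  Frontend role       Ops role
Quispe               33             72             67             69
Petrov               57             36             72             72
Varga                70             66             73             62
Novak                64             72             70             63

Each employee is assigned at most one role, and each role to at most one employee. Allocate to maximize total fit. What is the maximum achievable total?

Maximum total: 284 pts

Optimal: Quispe→Lead role (72 pts), Petrov→Ops role (72 pts), Varga→QA role (70 pts), Novak→Frontend role (70 pts) — total 72+72+70+70 = 284 pts.
Every other assignment is strictly worse.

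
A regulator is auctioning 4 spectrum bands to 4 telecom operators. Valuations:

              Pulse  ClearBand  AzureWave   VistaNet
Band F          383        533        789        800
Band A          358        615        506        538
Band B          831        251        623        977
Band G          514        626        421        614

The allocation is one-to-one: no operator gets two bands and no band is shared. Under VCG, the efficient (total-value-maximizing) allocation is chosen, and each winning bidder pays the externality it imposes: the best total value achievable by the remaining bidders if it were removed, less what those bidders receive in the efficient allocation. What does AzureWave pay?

Efficient allocation: Pulse→Band G ($514M), ClearBand→Band A ($615M), AzureWave→Band F ($789M), VistaNet→Band B ($977M); total welfare W = $2895M.
AzureWave receives Band F at value $789M, so the others get W − 789 = $2106M.
Without AzureWave: best allocation of the remaining 3 bidders over all 4 bands is Pulse→Band B ($831M), ClearBand→Band G ($626M), VistaNet→Band F ($800M), total $2257M.
VCG payment = (others' best without AzureWave) − (others' welfare with AzureWave) = 2257 − 2106 = $151M.

AzureWave pays $151M.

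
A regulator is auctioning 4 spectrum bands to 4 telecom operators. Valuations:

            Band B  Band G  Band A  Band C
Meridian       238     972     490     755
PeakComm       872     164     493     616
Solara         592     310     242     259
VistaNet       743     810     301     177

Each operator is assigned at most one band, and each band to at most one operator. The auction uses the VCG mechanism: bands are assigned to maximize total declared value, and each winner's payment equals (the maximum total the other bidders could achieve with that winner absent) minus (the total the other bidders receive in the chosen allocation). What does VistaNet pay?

VistaNet pays $311M.

Efficient allocation: Meridian→Band C ($755M), PeakComm→Band B ($872M), Solara→Band A ($242M), VistaNet→Band G ($810M); total welfare W = $2679M.
VistaNet receives Band G at value $810M, so the others get W − 810 = $1869M.
Without VistaNet: best allocation of the remaining 3 bidders over all 4 bands is Meridian→Band G ($972M), PeakComm→Band C ($616M), Solara→Band B ($592M), total $2180M.
VCG payment = (others' best without VistaNet) − (others' welfare with VistaNet) = 2180 − 1869 = $311M.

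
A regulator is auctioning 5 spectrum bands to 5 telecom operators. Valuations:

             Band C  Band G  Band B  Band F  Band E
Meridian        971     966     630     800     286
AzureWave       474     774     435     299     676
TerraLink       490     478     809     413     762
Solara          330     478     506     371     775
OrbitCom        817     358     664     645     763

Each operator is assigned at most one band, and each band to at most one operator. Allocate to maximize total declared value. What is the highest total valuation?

This is a one-to-one assignment (maximum-weight bipartite matching).
Optimal: Meridian→Band F ($800M), AzureWave→Band G ($774M), TerraLink→Band B ($809M), Solara→Band E ($775M), OrbitCom→Band C ($817M) — total 800+774+809+775+817 = $3975M.
Row-greedy (each operator in turn takes its best remaining band) gives $3974M, worse by 1.

Maximum total: $3975M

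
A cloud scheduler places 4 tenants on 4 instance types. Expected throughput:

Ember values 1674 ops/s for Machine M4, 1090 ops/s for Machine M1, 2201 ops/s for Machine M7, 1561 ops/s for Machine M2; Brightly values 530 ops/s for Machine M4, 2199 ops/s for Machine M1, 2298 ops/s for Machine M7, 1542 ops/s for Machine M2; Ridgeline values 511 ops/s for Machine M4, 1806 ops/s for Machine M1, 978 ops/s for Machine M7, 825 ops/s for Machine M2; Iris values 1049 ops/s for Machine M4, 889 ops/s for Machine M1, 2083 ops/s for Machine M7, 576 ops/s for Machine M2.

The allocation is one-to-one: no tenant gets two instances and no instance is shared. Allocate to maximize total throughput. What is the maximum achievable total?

Max total: 7105 ops/s

Optimal: Ember→Machine M4 (1674 ops/s), Brightly→Machine M2 (1542 ops/s), Ridgeline→Machine M1 (1806 ops/s), Iris→Machine M7 (2083 ops/s) — total 1674+1542+1806+2083 = 7105 ops/s.
Column-greedy (each instance in turn goes to its best remaining tenant) gives 6781 ops/s, worse by 324.
No other one-to-one assignment exceeds 7105 ops/s.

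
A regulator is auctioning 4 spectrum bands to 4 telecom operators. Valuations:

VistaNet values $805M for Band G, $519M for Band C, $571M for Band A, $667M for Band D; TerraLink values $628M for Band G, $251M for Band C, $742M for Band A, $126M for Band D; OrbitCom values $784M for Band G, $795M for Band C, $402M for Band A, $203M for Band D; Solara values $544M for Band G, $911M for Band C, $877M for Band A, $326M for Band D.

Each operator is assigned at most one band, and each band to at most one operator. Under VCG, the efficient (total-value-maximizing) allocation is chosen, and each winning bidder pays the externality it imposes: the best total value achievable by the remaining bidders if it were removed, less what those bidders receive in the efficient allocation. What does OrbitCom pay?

OrbitCom pays $138M.

Efficient allocation: VistaNet→Band D ($667M), TerraLink→Band A ($742M), OrbitCom→Band G ($784M), Solara→Band C ($911M); total welfare W = $3104M.
OrbitCom receives Band G at value $784M, so the others get W − 784 = $2320M.
Without OrbitCom: best allocation of the remaining 3 bidders over all 4 bands is VistaNet→Band G ($805M), TerraLink→Band A ($742M), Solara→Band C ($911M), total $2458M.
VCG payment = (others' best without OrbitCom) − (others' welfare with OrbitCom) = 2458 − 2320 = $138M.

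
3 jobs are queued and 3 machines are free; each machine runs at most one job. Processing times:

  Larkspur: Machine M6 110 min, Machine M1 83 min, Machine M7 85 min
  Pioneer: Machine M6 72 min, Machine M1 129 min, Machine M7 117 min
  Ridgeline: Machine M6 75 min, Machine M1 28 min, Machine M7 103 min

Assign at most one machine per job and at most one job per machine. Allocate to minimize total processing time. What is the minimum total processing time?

Treat this as an assignment problem: match each job to one machine.
Optimal: Larkspur→Machine M7 (85 min), Pioneer→Machine M6 (72 min), Ridgeline→Machine M1 (28 min) — total 85+72+28 = 185 min.
Next-best assignment: Larkspur→Machine M6, Pioneer→Machine M7, Ridgeline→Machine M1 = 255 min.
Checked against all permutations: 185 min is optimal.

Minimum total: 185 min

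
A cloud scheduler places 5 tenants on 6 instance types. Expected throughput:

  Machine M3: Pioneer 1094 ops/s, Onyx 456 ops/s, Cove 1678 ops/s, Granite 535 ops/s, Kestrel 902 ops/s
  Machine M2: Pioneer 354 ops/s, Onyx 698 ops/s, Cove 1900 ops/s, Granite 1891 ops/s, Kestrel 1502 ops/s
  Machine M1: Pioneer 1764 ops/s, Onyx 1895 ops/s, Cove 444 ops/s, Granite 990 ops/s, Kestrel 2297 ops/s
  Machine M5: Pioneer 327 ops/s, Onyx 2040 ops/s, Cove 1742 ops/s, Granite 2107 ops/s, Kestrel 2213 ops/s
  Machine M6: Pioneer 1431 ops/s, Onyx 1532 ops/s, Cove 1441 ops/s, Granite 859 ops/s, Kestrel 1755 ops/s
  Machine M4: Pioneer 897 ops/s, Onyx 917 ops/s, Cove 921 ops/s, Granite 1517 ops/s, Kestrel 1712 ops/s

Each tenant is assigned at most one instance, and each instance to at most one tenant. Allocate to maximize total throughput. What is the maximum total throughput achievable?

Maximum total: 9337 ops/s

Treat this as an assignment problem: match each tenant to one instance.
Optimal: Pioneer→Machine M6 (1431 ops/s), Onyx→Machine M5 (2040 ops/s), Cove→Machine M3 (1678 ops/s), Granite→Machine M2 (1891 ops/s), Kestrel→Machine M1 (2297 ops/s) — total 1431+2040+1678+1891+2297 = 9337 ops/s.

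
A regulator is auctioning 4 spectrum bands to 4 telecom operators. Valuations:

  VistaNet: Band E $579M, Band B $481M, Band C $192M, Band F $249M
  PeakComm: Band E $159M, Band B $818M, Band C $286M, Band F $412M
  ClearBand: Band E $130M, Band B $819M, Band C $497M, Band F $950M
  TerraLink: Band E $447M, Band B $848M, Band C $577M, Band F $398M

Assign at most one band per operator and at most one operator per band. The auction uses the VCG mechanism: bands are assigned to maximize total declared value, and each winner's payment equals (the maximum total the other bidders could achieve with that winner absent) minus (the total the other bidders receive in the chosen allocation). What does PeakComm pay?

PeakComm pays $271M.

Efficient allocation: VistaNet→Band E ($579M), PeakComm→Band B ($818M), ClearBand→Band F ($950M), TerraLink→Band C ($577M); total welfare W = $2924M.
PeakComm receives Band B at value $818M, so the others get W − 818 = $2106M.
Without PeakComm: best allocation of the remaining 3 bidders over all 4 bands is VistaNet→Band E ($579M), ClearBand→Band F ($950M), TerraLink→Band B ($848M), total $2377M.
VCG payment = (others' best without PeakComm) − (others' welfare with PeakComm) = 2377 − 2106 = $271M.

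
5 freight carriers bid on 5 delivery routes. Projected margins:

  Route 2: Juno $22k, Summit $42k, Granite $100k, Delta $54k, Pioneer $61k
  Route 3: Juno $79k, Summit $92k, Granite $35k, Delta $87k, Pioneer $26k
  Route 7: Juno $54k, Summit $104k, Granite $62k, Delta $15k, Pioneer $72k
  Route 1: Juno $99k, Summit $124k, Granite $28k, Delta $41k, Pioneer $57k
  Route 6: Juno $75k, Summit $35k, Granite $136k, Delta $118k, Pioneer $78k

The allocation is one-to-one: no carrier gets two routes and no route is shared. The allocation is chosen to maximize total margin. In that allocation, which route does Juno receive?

This is the linear assignment problem.
Optimal: Juno→Route 3 ($79k), Summit→Route 1 ($124k), Granite→Route 2 ($100k), Delta→Route 6 ($118k), Pioneer→Route 7 ($72k) — total 79+124+100+118+72 = $493k.
Max-entry greedy (repeatedly take the single best remaining cell) gives $441k, worse by 52.
Next-best assignment: Juno→Route 1, Summit→Route 7, Granite→Route 6, Delta→Route 3, Pioneer→Route 2 = $487k.
Swapping Delta↔Granite (Delta→Route 2 $54k, Granite→Route 6 $136k) loses 28.
Juno's own top route is Route 1 ($99k), but forcing Juno→Route 1 and reassigning the rest optimally gives only $487k — worse by 6.

Juno receives Route 3.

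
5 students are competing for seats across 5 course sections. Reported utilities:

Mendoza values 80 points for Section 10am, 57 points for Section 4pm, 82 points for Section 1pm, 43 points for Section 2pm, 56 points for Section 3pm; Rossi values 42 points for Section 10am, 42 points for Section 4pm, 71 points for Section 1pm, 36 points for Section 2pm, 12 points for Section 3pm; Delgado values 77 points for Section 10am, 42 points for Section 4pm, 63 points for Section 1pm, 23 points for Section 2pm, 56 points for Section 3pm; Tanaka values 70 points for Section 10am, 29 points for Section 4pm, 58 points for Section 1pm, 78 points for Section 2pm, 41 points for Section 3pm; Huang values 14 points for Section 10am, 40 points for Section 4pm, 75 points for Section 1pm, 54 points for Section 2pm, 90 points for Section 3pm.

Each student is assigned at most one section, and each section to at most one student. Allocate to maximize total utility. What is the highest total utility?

Max total: 373 points

Optimal: Mendoza→Section 4pm (57 points), Rossi→Section 1pm (71 points), Delgado→Section 10am (77 points), Tanaka→Section 2pm (78 points), Huang→Section 3pm (90 points) — total 57+71+77+78+90 = 373 points.
Next-best assignment: Mendoza→Section 1pm, Rossi→Section 4pm, Delgado→Section 10am, Tanaka→Section 2pm, Huang→Section 3pm = 369 points.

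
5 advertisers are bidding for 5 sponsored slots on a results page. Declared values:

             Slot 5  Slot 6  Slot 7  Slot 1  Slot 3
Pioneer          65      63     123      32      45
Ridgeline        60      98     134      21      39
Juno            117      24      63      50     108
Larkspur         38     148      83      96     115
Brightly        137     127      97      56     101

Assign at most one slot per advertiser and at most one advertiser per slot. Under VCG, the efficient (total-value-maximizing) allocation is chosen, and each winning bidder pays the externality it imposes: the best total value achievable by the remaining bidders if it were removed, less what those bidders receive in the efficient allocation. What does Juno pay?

Efficient allocation: Pioneer→Slot 7 ($123), Ridgeline→Slot 6 ($98), Juno→Slot 3 ($108), Larkspur→Slot 1 ($96), Brightly→Slot 5 ($137); total welfare W = $562.
Juno receives Slot 3 at value $108, so the others get W − 108 = $454.
Without Juno: best allocation of the remaining 4 bidders over all 5 slots is Pioneer→Slot 7 ($123), Ridgeline→Slot 6 ($98), Larkspur→Slot 3 ($115), Brightly→Slot 5 ($137), total $473.
VCG payment = (others' best without Juno) − (others' welfare with Juno) = 473 − 454 = $19.

Juno pays $19.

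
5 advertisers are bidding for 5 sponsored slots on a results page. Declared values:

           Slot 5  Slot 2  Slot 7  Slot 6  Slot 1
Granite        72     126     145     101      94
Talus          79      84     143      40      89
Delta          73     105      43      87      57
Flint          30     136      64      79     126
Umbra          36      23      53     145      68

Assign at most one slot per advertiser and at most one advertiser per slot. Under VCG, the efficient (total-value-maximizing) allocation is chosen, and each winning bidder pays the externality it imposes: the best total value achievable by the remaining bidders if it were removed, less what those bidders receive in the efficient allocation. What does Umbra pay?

Umbra pays $14.

Efficient allocation: Granite→Slot 2 ($126), Talus→Slot 7 ($143), Delta→Slot 5 ($73), Flint→Slot 1 ($126), Umbra→Slot 6 ($145); total welfare W = $613.
Umbra receives Slot 6 at value $145, so the others get W − 145 = $468.
Without Umbra: best allocation of the remaining 4 bidders over all 5 slots is Granite→Slot 2 ($126), Talus→Slot 7 ($143), Delta→Slot 6 ($87), Flint→Slot 1 ($126), total $482.
VCG payment = (others' best without Umbra) − (others' welfare with Umbra) = 482 − 468 = $14.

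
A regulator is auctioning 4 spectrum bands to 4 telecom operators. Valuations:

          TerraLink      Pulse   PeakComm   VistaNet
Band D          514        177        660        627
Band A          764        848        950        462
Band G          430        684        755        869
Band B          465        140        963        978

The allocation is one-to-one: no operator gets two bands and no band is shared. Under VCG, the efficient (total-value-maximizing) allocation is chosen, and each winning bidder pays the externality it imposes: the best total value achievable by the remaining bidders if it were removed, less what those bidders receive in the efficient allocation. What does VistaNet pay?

VistaNet pays $86M.

Efficient allocation: TerraLink→Band D ($514M), Pulse→Band A ($848M), PeakComm→Band B ($963M), VistaNet→Band G ($869M); total welfare W = $3194M.
VistaNet receives Band G at value $869M, so the others get W − 869 = $2325M.
Without VistaNet: best allocation of the remaining 3 bidders over all 4 bands is TerraLink→Band A ($764M), Pulse→Band G ($684M), PeakComm→Band B ($963M), total $2411M.
VCG payment = (others' best without VistaNet) − (others' welfare with VistaNet) = 2411 − 2325 = $86M.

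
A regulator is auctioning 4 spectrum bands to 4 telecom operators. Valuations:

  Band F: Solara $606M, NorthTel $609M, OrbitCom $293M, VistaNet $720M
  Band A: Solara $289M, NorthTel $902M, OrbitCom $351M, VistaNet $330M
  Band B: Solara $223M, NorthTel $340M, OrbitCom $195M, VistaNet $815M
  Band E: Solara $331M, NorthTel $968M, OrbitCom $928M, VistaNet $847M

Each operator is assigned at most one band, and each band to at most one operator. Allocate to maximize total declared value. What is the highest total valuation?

Max total: $3251M

Optimal: Solara→Band F ($606M), NorthTel→Band A ($902M), OrbitCom→Band E ($928M), VistaNet→Band B ($815M) — total 606+902+928+815 = $3251M.
Max-entry greedy (repeatedly take the single best remaining cell) gives $2740M, worse by 511.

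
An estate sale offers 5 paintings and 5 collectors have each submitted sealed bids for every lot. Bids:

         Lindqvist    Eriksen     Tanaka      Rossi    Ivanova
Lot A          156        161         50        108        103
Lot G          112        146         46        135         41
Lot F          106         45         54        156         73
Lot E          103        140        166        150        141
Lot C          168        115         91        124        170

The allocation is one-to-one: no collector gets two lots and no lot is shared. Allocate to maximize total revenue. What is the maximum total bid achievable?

Maximum total: $794

Optimal: Lindqvist→Lot A ($156), Eriksen→Lot G ($146), Tanaka→Lot E ($166), Rossi→Lot F ($156), Ivanova→Lot C ($170) — total 156+146+166+156+170 = $794.
Column-greedy (each lot in turn goes to its best remaining collector) gives $738, worse by 56.
Next-best assignment: Lindqvist→Lot G, Eriksen→Lot A, Tanaka→Lot E, Rossi→Lot F, Ivanova→Lot C = $765.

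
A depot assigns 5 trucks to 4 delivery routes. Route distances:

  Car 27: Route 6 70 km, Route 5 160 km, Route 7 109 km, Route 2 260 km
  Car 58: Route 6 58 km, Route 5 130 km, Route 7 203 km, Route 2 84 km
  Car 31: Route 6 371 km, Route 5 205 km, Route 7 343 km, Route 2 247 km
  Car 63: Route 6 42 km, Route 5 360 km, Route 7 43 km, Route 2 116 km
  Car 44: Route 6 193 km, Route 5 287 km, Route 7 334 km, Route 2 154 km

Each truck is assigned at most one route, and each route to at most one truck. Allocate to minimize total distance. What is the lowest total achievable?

Minimum total: 397 km

Optimal: Car 27→Route 6 (70 km), Car 58→Route 5 (130 km), Car 63→Route 7 (43 km), Car 44→Route 2 (154 km) — total 70+130+43+154 = 397 km.
Column-greedy (each route in turn goes to its cheapest remaining truck) gives 435 km, worse by 38.
Checked against all permutations: 397 km is optimal.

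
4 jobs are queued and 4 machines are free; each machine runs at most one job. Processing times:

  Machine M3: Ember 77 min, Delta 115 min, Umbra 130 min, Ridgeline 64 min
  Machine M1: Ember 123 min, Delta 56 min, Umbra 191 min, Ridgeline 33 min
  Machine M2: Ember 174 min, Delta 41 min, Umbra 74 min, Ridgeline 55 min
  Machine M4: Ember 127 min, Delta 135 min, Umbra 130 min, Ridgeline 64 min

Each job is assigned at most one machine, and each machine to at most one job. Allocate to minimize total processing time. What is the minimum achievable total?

Minimum total: 271 min

Optimal: Ember→Machine M3 (77 min), Delta→Machine M1 (56 min), Umbra→Machine M2 (74 min), Ridgeline→Machine M4 (64 min) — total 77+56+74+64 = 271 min.
Row-greedy (each job in turn takes its cheapest remaining machine) gives 281 min, worse by 10.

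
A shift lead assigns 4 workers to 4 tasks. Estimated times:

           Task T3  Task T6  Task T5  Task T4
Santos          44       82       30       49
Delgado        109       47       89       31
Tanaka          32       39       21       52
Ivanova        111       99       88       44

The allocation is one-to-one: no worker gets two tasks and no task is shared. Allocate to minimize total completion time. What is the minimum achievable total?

Optimal: Santos→Task T5 (30 min), Delgado→Task T6 (47 min), Tanaka→Task T3 (32 min), Ivanova→Task T4 (44 min) — total 30+47+32+44 = 153 min.
Min-entry greedy (repeatedly take the single cheapest remaining cell) gives 195 min, worse by 42.
Next-best assignment: Santos→Task T3, Delgado→Task T6, Tanaka→Task T5, Ivanova→Task T4 = 156 min.

Min total: 153 min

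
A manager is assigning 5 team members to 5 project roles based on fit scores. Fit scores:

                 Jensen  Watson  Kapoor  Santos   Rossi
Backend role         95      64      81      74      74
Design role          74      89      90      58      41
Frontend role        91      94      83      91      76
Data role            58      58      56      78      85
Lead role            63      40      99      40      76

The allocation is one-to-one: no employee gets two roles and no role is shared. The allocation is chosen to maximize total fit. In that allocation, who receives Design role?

Optimal: Jensen→Backend role (95 pts), Watson→Design role (89 pts), Kapoor→Lead role (99 pts), Santos→Frontend role (91 pts), Rossi→Data role (85 pts) — total 95+89+99+91+85 = 459 pts.
Max-entry greedy (repeatedly take the single best remaining cell) gives 431 pts, worse by 28.
Watson's own top role is Frontend role (94 pts), but forcing Watson→Frontend role and reassigning the rest optimally gives only 433 pts — worse by 26.

Watson receives Design role.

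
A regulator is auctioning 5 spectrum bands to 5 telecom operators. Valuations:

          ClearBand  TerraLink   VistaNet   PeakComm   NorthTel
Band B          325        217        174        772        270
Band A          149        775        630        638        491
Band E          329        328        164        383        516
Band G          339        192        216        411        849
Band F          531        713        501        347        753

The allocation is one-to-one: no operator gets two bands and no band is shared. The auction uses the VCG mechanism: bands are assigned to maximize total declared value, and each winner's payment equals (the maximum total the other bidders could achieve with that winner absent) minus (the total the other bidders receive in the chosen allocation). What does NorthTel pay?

Efficient allocation: ClearBand→Band E ($329M), TerraLink→Band F ($713M), VistaNet→Band A ($630M), PeakComm→Band B ($772M), NorthTel→Band G ($849M); total welfare W = $3293M.
NorthTel receives Band G at value $849M, so the others get W − 849 = $2444M.
Without NorthTel: best allocation of the remaining 4 bidders over all 5 bands is ClearBand→Band G ($339M), TerraLink→Band F ($713M), VistaNet→Band A ($630M), PeakComm→Band B ($772M), total $2454M.
VCG payment = (others' best without NorthTel) − (others' welfare with NorthTel) = 2454 − 2444 = $10M.

NorthTel pays $10M.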